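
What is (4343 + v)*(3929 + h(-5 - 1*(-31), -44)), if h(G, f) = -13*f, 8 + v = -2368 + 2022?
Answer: 17954489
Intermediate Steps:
v = -354 (v = -8 + (-2368 + 2022) = -8 - 346 = -354)
(4343 + v)*(3929 + h(-5 - 1*(-31), -44)) = (4343 - 354)*(3929 - 13*(-44)) = 3989*(3929 + 572) = 3989*4501 = 17954489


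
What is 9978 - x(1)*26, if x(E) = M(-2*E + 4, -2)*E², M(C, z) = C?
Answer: 9926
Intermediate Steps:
x(E) = E²*(4 - 2*E) (x(E) = (-2*E + 4)*E² = (4 - 2*E)*E² = E²*(4 - 2*E))
9978 - x(1)*26 = 9978 - 2*1²*(2 - 1*1)*26 = 9978 - 2*1*(2 - 1)*26 = 9978 - 2*1*1*26 = 9978 - 2*26 = 9978 - 1*52 = 9978 - 52 = 9926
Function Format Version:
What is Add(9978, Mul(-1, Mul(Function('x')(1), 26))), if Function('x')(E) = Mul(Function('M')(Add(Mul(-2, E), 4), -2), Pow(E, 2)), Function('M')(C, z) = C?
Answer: 9926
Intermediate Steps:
Function('x')(E) = Mul(Pow(E, 2), Add(4, Mul(-2, E))) (Function('x')(E) = Mul(Add(Mul(-2, E), 4), Pow(E, 2)) = Mul(Add(4, Mul(-2, E)), Pow(E, 2)) = Mul(Pow(E, 2), Add(4, Mul(-2, E))))
Add(9978, Mul(-1, Mul(Function('x')(1), 26))) = Add(9978, Mul(-1, Mul(Mul(2, Pow(1, 2), Add(2, Mul(-1, 1))), 26))) = Add(9978, Mul(-1, Mul(Mul(2, 1, Add(2, -1)), 26))) = Add(9978, Mul(-1, Mul(Mul(2, 1, 1), 26))) = Add(9978, Mul(-1, Mul(2, 26))) = Add(9978, Mul(-1, 52)) = Add(9978, -52) = 9926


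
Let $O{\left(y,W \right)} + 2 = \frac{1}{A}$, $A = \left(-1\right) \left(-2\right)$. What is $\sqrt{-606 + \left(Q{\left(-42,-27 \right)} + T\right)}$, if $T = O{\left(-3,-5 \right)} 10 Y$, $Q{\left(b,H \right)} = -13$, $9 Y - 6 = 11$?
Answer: $\frac{i \sqrt{5826}}{3} \approx 25.443 i$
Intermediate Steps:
$Y = \frac{17}{9}$ ($Y = \frac{2}{3} + \frac{1}{9} \cdot 11 = \frac{2}{3} + \frac{11}{9} = \frac{17}{9} \approx 1.8889$)
$A = 2$
$O{\left(y,W \right)} = - \frac{3}{2}$ ($O{\left(y,W \right)} = -2 + \frac{1}{2} = - \frac{3}{2}$)
$T = - \frac{85}{3}$ ($T = \left(- \frac{3}{2}\right) 10 \cdot \frac{17}{9} = \left(-15\right) \frac{17}{9} = - \frac{85}{3} \approx -28.333$)
$\sqrt{-606 + \left(Q{\left(-42,-27 \right)} + T\right)} = \sqrt{-606 - \frac{124}{3}} = \sqrt{- \frac{1942}{3}} = \frac{i \sqrt{5826}}{3}$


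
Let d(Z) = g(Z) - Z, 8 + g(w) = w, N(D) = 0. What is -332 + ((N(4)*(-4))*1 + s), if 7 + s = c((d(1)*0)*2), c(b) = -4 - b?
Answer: -343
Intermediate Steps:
g(w) = -8 + w
d(Z) = -8 (d(Z) = (-8 + Z) - Z = -8)
s = -11 (s = -7 + (-4 - (-8*0)*2) = -7 + (-4 - 0*2) = -7 + (-4 - 1*0) = -7 + (-4 + 0) = -7 - 4 = -11)
-332 + ((N(4)*(-4))*1 + s) = -332 + ((0*(-4))*1 - 11) = -332 + (0*1 - 11) = -332 + (0 - 11) = -332 - 11 = -343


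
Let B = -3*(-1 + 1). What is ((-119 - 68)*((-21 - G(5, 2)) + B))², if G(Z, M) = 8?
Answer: 29408929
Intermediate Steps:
B = 0 (B = -3*0 = 0)
((-119 - 68)*((-21 - G(5, 2)) + B))² = ((-119 - 68)*((-21 - 1*8) + 0))² = (-187*((-21 - 8) + 0))² = (-187*(-29 + 0))² = (-187*(-29))² = 5423² = 29408929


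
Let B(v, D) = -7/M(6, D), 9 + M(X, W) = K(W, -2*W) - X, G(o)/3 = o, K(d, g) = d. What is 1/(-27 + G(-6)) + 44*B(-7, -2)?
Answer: 13843/765 ≈ 18.095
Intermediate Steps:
G(o) = 3*o
M(X, W) = -9 + W - X (M(X, W) = -9 + (W - X) = -9 + W - X)
B(v, D) = -7/(-15 + D) (B(v, D) = -7/(-9 + D - 1*6) = -7/(-9 + D - 6) = -7/(-15 + D))
1/(-27 + G(-6)) + 44*B(-7, -2) = 1/(-27 + 3*(-6)) + 44*(-7/(-15 - 2)) = 1/(-27 - 18) + 44*(-7/(-17)) = 1/(-45) + 44*(-7*(-1/17)) = -1/45 + 44*(7/17) = -1/45 + 308/17 = 13843/765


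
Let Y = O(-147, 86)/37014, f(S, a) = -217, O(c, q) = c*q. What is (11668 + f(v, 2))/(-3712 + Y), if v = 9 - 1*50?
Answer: -70641219/22901435 ≈ -3.0846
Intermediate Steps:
v = -41 (v = 9 - 50 = -41)
Y = -2107/6169 (Y = -147*86/37014 = -12642*1/37014 = -2107/6169 ≈ -0.34155)
(11668 + f(v, 2))/(-3712 + Y) = (11668 - 217)/(-3712 - 2107/6169) = 11451/(-22901435/6169) = 11451*(-6169/22901435) = -70641219/22901435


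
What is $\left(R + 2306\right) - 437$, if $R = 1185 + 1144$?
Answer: $4198$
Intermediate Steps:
$R = 2329$
$\left(R + 2306\right) - 437 = \left(2329 + 2306\right) - 437 = 4635 - 437 = 4198$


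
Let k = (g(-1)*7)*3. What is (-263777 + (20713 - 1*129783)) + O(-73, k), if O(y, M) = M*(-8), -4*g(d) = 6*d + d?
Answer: -373141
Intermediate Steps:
g(d) = -7*d/4 (g(d) = -(6*d + d)/4 = -7*d/4)
k = 147/4 (k = (-7/4*(-1)*7)*3 = ((7/4)*7)*3 = (49/4)*3 = 147/4 ≈ 36.750)
O(y, M) = -8*M
(-263777 + (20713 - 1*129783)) + O(-73, k) = (-263777 + (20713 - 1*129783)) - 8*147/4 = (-263777 + (20713 - 129783)) - 294 = (-263777 - 109070) - 294 = -372847 - 294 = -373141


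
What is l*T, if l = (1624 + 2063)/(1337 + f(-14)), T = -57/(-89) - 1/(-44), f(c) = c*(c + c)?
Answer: 1367877/967252 ≈ 1.4142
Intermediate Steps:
f(c) = 2*c² (f(c) = c*(2*c) = 2*c²)
T = 2597/3916 (T = -57*(-1/89) - 1*(-1/44) = 57/89 + 1/44 = 2597/3916 ≈ 0.66318)
l = 3687/1729 (l = (1624 + 2063)/(1337 + 2*(-14)²) = 3687/(1337 + 2*196) = 3687/(1337 + 392) = 3687/1729 ≈ 2.1324)
l*T = (3687/1729)*(2597/3916) = 1367877/967252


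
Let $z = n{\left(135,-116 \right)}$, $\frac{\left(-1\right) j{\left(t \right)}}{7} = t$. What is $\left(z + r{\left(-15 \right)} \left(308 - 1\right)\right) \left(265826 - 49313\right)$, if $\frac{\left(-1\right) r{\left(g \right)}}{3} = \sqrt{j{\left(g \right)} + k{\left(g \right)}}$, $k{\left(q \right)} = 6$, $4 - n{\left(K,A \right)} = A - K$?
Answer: $55210815 - 199408473 \sqrt{111} \approx -2.0457 \cdot 10^{9}$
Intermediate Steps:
$j{\left(t \right)} = - 7 t$
$n{\left(K,A \right)} = 4 + K - A$ ($n{\left(K,A \right)} = 4 - \left(A - K\right) = 4 + K - A$)
$z = 255$ ($z = 4 + 135 - -116 = 4 + 135 + 116 = 255$)
$r{\left(g \right)} = - 3 \sqrt{6 - 7 g}$ ($r{\left(g \right)} = - 3 \sqrt{- 7 g + 6} = - 3 \sqrt{6 - 7 g}$)
$\left(z + r{\left(-15 \right)} \left(308 - 1\right)\right) \left(265826 - 49313\right) = \left(255 + - 3 \sqrt{6 - -105} \left(308 - 1\right)\right) \left(265826 - 49313\right) = \left(255 + - 3 \sqrt{6 + 105} \cdot 307\right) 216513 = \left(255 + - 3 \sqrt{111} \cdot 307\right) 216513 = \left(255 - 921 \sqrt{111}\right) 216513 = 55210815 - 199408473 \sqrt{111}$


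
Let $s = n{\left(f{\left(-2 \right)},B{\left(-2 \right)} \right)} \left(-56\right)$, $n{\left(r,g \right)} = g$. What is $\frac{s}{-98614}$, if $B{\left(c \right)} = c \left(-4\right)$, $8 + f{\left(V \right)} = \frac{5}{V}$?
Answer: $\frac{224}{49307} \approx 0.004543$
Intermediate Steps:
$f{\left(V \right)} = -8 + \frac{5}{V}$
$B{\left(c \right)} = - 4 c$
$s = -448$ ($s = \left(-4\right) \left(-2\right) \left(-56\right) = 8 \left(-56\right) = -448$)
$\frac{s}{-98614} = - \frac{448}{-98614} = \left(-448\right) \left(- \frac{1}{98614}\right) = \frac{224}{49307}$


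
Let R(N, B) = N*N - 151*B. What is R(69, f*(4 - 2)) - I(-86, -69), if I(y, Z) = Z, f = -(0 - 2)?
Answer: 4226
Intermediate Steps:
f = 2 (f = -1*(-2) = 2)
R(N, B) = N² - 151*B
R(69, f*(4 - 2)) - I(-86, -69) = (69² - 302*(4 - 2)) - 1*(-69) = (4761 - 302*2) + 69 = (4761 - 151*4) + 69 = (4761 - 604) + 69 = 4157 + 69 = 4226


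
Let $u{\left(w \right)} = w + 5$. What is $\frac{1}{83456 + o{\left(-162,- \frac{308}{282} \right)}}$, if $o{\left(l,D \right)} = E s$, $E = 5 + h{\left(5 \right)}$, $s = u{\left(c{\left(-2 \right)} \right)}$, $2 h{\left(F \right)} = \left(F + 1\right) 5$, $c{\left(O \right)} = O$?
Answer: $\frac{1}{83516} \approx 1.1974 \cdot 10^{-5}$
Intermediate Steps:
$u{\left(w \right)} = 5 + w$
$h{\left(F \right)} = \frac{5}{2} + \frac{5 F}{2}$ ($h{\left(F \right)} = \frac{\left(F + 1\right) 5}{2} = \frac{\left(1 + F\right) 5}{2} = \frac{5 + 5 F}{2} = \frac{5}{2} + \frac{5 F}{2}$)
$s = 3$ ($s = 5 - 2 = 3$)
$E = 20$ ($E = 5 + \left(\frac{5}{2} + \frac{5}{2} \cdot 5\right) = 5 + \left(\frac{5}{2} + \frac{25}{2}\right) = 5 + 15 = 20$)
$o{\left(l,D \right)} = 60$ ($o{\left(l,D \right)} = 20 \cdot 3 = 60$)
$\frac{1}{83456 + o{\left(-162,- \frac{308}{282} \right)}} = \frac{1}{83456 + 60} = \frac{1}{83516}$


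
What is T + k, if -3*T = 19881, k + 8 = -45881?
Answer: -52516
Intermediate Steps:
k = -45889 (k = -8 - 45881 = -45889)
T = -6627 (T = -⅓*19881 = -6627)
T + k = -6627 - 45889 = -52516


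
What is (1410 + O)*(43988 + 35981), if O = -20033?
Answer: -1489262687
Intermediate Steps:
(1410 + O)*(43988 + 35981) = (1410 - 20033)*(43988 + 35981) = -18623*79969 = -1489262687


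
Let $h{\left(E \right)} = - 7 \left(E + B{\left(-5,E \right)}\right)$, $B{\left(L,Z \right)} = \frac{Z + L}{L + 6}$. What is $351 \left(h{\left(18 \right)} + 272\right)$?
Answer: $19305$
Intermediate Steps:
$B{\left(L,Z \right)} = \frac{L + Z}{6 + L}$
$h{\left(E \right)} = 35 - 14 E$ ($h{\left(E \right)} = - 7 \left(E + \frac{-5 + E}{6 - 5}\right) = - 7 \left(E + \frac{-5 + E}{1}\right) = - 7 \left(E + 1 \left(-5 + E\right)\right) = - 7 \left(E + \left(-5 + E\right)\right) = - 7 \left(-5 + 2 E\right) = 35 - 14 E$)
$351 \left(h{\left(18 \right)} + 272\right) = 351 \left(\left(35 - 252\right) + 272\right) = 351 \left(-217 + 272\right) = 351 \cdot 55 = 19305$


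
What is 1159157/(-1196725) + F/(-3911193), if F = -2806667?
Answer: -1174878178726/4680622442925 ≈ -0.25101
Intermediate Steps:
1159157/(-1196725) + F/(-3911193) = 1159157/(-1196725) - 2806667/(-3911193) = 1159157*(-1/1196725) - 2806667*(-1/3911193) = -1159157/1196725 + 2806667/3911193 = -1174878178726/4680622442925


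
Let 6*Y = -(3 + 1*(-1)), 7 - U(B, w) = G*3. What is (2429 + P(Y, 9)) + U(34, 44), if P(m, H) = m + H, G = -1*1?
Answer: 7343/3 ≈ 2447.7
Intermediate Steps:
G = -1
U(B, w) = 10 (U(B, w) = 7 - (-1)*3 = 7 - 1*(-3) = 7 + 3 = 10)
Y = -⅓ (Y = (-(3 + 1*(-1)))/6 = (-(3 - 1))/6 = (-1*2)/6 = (⅙)*(-2) = -⅓ ≈ -0.33333)
P(m, H) = H + m
(2429 + P(Y, 9)) + U(34, 44) = (2429 + (9 - ⅓)) + 10 = (2429 + 26/3) + 10 = 7313/3 + 10 = 7343/3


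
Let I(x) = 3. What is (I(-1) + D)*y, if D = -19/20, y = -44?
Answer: -451/5 ≈ -90.200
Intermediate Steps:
D = -19/20 (D = -19*1/20 = -19/20 ≈ -0.95000)
(I(-1) + D)*y = (3 - 19/20)*(-44) = (41/20)*(-44) = -451/5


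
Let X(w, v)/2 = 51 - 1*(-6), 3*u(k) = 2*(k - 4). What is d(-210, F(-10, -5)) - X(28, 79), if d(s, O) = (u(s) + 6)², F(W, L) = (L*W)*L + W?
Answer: 167074/9 ≈ 18564.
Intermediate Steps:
u(k) = -8/3 + 2*k/3 (u(k) = (2*(k - 4))/3 = (2*(-4 + k))/3 = (-8 + 2*k)/3 = -8/3 + 2*k/3)
F(W, L) = W + W*L² (F(W, L) = W*L² + W = W + W*L²)
X(w, v) = 114 (X(w, v) = 2*(51 - 1*(-6)) = 2*(51 + 6) = 2*57 = 114)
d(s, O) = (10/3 + 2*s/3)² (d(s, O) = ((-8/3 + 2*s/3) + 6)² = (10/3 + 2*s/3)²)
d(-210, F(-10, -5)) - X(28, 79) = 4*(5 - 210)²/9 - 1*114 = (4/9)*(-205)² - 114 = (4/9)*42025 - 114 = 168100/9 - 114 = 167074/9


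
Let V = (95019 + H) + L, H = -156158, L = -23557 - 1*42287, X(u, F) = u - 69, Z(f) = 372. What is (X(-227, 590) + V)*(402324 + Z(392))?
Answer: -51254744184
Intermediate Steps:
X(u, F) = -69 + u
L = -65844 (L = -23557 - 42287 = -65844)
V = -126983 (V = (95019 - 156158) - 65844 = -61139 - 65844 = -126983)
(X(-227, 590) + V)*(402324 + Z(392)) = ((-69 - 227) - 126983)*(402324 + 372) = (-296 - 126983)*402696 = -127279*402696 = -51254744184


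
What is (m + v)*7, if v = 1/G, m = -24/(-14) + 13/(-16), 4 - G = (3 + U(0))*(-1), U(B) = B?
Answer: 117/16 ≈ 7.3125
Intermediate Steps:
G = 7 (G = 4 - (3 + 0)*(-1) = 4 - 3*(-1) = 4 - 1*(-3) = 4 + 3 = 7)
m = 101/112 (m = -24*(-1/14) + 13*(-1/16) = 12/7 - 13/16 = 101/112 ≈ 0.90179)
v = ⅐ (v = 1/7 = ⅐ ≈ 0.14286)
(m + v)*7 = (101/112 + ⅐)*7 = (117/112)*7 = 117/16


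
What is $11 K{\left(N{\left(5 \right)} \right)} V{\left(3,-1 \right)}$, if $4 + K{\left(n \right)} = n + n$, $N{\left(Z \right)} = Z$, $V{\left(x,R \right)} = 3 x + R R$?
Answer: $660$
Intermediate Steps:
$V{\left(x,R \right)} = R^{2} + 3 x$ ($V{\left(x,R \right)} = 3 x + R^{2} = R^{2} + 3 x$)
$K{\left(n \right)} = -4 + 2 n$ ($K{\left(n \right)} = -4 + \left(n + n\right) = -4 + 2 n$)
$11 K{\left(N{\left(5 \right)} \right)} V{\left(3,-1 \right)} = 11 \left(-4 + 2 \cdot 5\right) \left(\left(-1\right)^{2} + 3 \cdot 3\right) = 11 \left(-4 + 10\right) \left(1 + 9\right) = 11 \cdot 6 \cdot 10 = 66 \cdot 10 = 660$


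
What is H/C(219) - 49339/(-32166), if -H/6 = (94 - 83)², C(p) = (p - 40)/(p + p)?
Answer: -10219570327/5757714 ≈ -1774.9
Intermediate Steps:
C(p) = (-40 + p)/(2*p) (C(p) = (-40 + p)/((2*p)) = (-40 + p)*(1/(2*p)) = (-40 + p)/(2*p))
H = -726 (H = -6*(94 - 83)² = -6*11² = -6*121 = -726)
H/C(219) - 49339/(-32166) = -726*438/(-40 + 219) - 49339/(-32166) = -726/((½)*(1/219)*179) - 49339*(-1/32166) = -726/179/438 + 49339/32166 = -726*438/179 + 49339/32166 = -317988/179 + 49339/32166 = -10219570327/5757714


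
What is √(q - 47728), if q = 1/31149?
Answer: I*√5145397649131/10383 ≈ 218.47*I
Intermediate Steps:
q = 1/31149 ≈ 3.2104e-5
√(q - 47728) = √(1/31149 - 47728) = √(-1486679471/31149) = I*√5145397649131/10383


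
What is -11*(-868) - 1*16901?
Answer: -7353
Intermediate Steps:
-11*(-868) - 1*16901 = 9548 - 16901 = -7353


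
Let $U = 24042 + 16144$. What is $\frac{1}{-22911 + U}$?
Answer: $\frac{1}{17275} \approx 5.7887 \cdot 10^{-5}$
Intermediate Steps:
$U = 40186$
$\frac{1}{-22911 + U} = \frac{1}{-22911 + 40186} = \frac{1}{17275}$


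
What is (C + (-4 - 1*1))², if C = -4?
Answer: 81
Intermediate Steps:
(C + (-4 - 1*1))² = (-4 + (-4 - 1*1))² = (-4 + (-4 - 1))² = (-4 - 5)² = (-9)² = 81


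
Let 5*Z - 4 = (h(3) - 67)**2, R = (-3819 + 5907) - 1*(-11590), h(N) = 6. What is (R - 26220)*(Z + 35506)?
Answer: -454660042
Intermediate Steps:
R = 13678 (R = 2088 + 11590 = 13678)
Z = 745 (Z = 4/5 + (6 - 67)**2/5 = 4/5 + (1/5)*(-61)**2 = 4/5 + (1/5)*3721 = 4/5 + 3721/5 = 745)
(R - 26220)*(Z + 35506) = (13678 - 26220)*(745 + 35506) = -12542*36251 = -454660042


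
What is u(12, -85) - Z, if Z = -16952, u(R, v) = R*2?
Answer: 16976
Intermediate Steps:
u(R, v) = 2*R
u(12, -85) - Z = 2*12 - 1*(-16952) = 24 + 16952 = 16976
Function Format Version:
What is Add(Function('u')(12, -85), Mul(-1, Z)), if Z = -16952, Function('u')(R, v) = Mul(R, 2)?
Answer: 16976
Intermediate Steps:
Function('u')(R, v) = Mul(2, R)
Add(Function('u')(12, -85), Mul(-1, Z)) = Add(Mul(2, 12), Mul(-1, -16952)) = Add(24, 16952) = 16976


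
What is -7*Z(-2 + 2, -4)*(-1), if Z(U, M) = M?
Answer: -28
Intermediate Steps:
-7*Z(-2 + 2, -4)*(-1) = -7*(-4)*(-1) = 28*(-1) = -28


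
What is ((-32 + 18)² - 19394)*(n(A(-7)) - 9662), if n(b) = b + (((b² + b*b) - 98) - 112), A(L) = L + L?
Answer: 182265812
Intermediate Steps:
A(L) = 2*L
n(b) = -210 + b + 2*b² (n(b) = b + (((b² + b²) - 98) - 112) = b + ((2*b² - 98) - 112) = b + ((-98 + 2*b²) - 112) = b + (-210 + 2*b²) = -210 + b + 2*b²)
((-32 + 18)² - 19394)*(n(A(-7)) - 9662) = ((-32 + 18)² - 19394)*((-210 + 2*(-7) + 2*(2*(-7))²) - 9662) = ((-14)² - 19394)*((-210 - 14 + 2*(-14)²) - 9662) = (196 - 19394)*((-210 - 14 + 2*196) - 9662) = -19198*((-210 - 14 + 392) - 9662) = -19198*(168 - 9662) = -19198*(-9494) = 182265812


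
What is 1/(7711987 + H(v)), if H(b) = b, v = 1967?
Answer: 1/7713954 ≈ 1.2964e-7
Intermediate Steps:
1/(7711987 + H(v)) = 1/(7711987 + 1967) = 1/7713954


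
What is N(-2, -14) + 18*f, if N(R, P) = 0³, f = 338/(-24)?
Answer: -507/2 ≈ -253.50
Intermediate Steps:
f = -169/12 (f = 338*(-1/24) = -169/12 ≈ -14.083)
N(R, P) = 0
N(-2, -14) + 18*f = 0 + 18*(-169/12) = 0 - 507/2 = -507/2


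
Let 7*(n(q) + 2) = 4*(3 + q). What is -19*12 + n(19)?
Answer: -1522/7 ≈ -217.43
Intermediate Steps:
n(q) = -2/7 + 4*q/7 (n(q) = -2 + (4*(3 + q))/7 = -2 + (12 + 4*q)/7 = -2 + (12/7 + 4*q/7) = -2/7 + 4*q/7)
-19*12 + n(19) = -19*12 + (-2/7 + (4/7)*19) = -228 + (-2/7 + 76/7) = -228 + 74/7 = -1522/7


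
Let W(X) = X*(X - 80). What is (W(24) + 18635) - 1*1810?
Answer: 15481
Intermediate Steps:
W(X) = X*(-80 + X)
(W(24) + 18635) - 1*1810 = (24*(-80 + 24) + 18635) - 1*1810 = (24*(-56) + 18635) - 1810 = (-1344 + 18635) - 1810 = 17291 - 1810 = 15481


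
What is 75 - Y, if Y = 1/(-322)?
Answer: 24151/322 ≈ 75.003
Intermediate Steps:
Y = -1/322 ≈ -0.0031056
75 - Y = 75 - 1*(-1/322) = 75 + 1/322 = 24151/322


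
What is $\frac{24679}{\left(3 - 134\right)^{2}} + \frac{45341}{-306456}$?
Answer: $\frac{6784930723}{5259091416} \approx 1.2901$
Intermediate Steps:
$\frac{24679}{\left(3 - 134\right)^{2}} + \frac{45341}{-306456} = \frac{24679}{\left(-131\right)^{2}} + 45341 \left(- \frac{1}{306456}\right) = \frac{24679}{17161} - \frac{45341}{306456} = \frac{6784930723}{5259091416}$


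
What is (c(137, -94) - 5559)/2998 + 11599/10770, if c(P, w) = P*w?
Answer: -40948172/8072115 ≈ -5.0728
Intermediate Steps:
(c(137, -94) - 5559)/2998 + 11599/10770 = (137*(-94) - 5559)/2998 + 11599/10770 = (-12878 - 5559)*(1/2998) + 11599*(1/10770) = -18437*1/2998 + 11599/10770 = -18437/2998 + 11599/10770 = -40948172/8072115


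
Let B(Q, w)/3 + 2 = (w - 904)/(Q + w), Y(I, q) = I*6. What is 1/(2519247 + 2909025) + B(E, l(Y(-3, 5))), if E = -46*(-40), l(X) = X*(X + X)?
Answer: -10650269353/1688192592 ≈ -6.3087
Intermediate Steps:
Y(I, q) = 6*I
l(X) = 2*X² (l(X) = X*(2*X) = 2*X²)
E = 1840
B(Q, w) = -6 + 3*(-904 + w)/(Q + w) (B(Q, w) = -6 + 3*((w - 904)/(Q + w)) = -6 + 3*((-904 + w)/(Q + w)) = -6 + 3*(-904 + w)/(Q + w))
1/(2519247 + 2909025) + B(E, l(Y(-3, 5))) = 1/(2519247 + 2909025) + 3*(-904 - 2*(6*(-3))² - 2*1840)/(1840 + 2*(6*(-3))²) = 1/5428272 + 3*(-904 - 2*(-18)² - 3680)/(1840 + 2*(-18)²) = 1/5428272 + 3*(-904 - 2*324 - 3680)/(1840 + 2*324) = 1/5428272 + 3*(-904 - 1*648 - 3680)/(1840 + 648) = 1/5428272 + 3*(-904 - 648 - 3680)/2488 = 1/5428272 + 3*(1/2488)*(-5232) = 1/5428272 - 1962/311 = -10650269353/1688192592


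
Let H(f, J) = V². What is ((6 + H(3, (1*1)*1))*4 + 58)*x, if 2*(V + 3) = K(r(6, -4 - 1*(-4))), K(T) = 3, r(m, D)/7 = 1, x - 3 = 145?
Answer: 13468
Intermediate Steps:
x = 148 (x = 3 + 145 = 148)
r(m, D) = 7 (r(m, D) = 7*1 = 7)
V = -3/2 (V = -3 + (½)*3 = -3 + 3/2 = -3/2 ≈ -1.5000)
H(f, J) = 9/4 (H(f, J) = (-3/2)² = 9/4)
((6 + H(3, (1*1)*1))*4 + 58)*x = ((6 + 9/4)*4 + 58)*148 = ((33/4)*4 + 58)*148 = (33 + 58)*148 = 91*148 = 13468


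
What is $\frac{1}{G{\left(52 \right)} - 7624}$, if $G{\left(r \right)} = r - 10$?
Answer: $- \frac{1}{7582} \approx -0.00013189$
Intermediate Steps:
$G{\left(r \right)} = -10 + r$
$\frac{1}{G{\left(52 \right)} - 7624} = \frac{1}{\left(-10 + 52\right) - 7624} = \frac{1}{42 - 7624} = \frac{1}{-7582} = - \frac{1}{7582}$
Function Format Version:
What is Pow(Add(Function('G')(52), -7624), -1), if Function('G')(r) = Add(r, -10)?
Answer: Rational(-1, 7582) ≈ -0.00013189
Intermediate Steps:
Function('G')(r) = Add(-10, r)
Pow(Add(Function('G')(52), -7624), -1) = Pow(Add(Add(-10, 52), -7624), -1) = Pow(Add(42, -7624), -1) = Pow(-7582, -1) = Rational(-1, 7582)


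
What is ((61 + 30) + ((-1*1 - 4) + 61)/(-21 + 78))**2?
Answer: 27489049/3249 ≈ 8460.8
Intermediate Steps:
((61 + 30) + ((-1*1 - 4) + 61)/(-21 + 78))**2 = (91 + ((-1 - 4) + 61)/57)**2 = (91 + (-5 + 61)*(1/57))**2 = (91 + 56*(1/57))**2 = (91 + 56/57)**2 = (5243/57)**2 = 27489049/3249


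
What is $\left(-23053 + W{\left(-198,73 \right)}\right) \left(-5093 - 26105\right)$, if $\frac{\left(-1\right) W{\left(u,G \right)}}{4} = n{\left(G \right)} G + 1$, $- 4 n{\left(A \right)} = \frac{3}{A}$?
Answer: $719238692$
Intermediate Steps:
$n{\left(A \right)} = - \frac{3}{4 A}$ ($n{\left(A \right)} = - \frac{3 \frac{1}{A}}{4} = - \frac{3}{4 A}$)
$W{\left(u,G \right)} = -1$ ($W{\left(u,G \right)} = - 4 \left(- \frac{3}{4 G} G + 1\right) = - 4 \left(- \frac{3}{4} + 1\right) = \left(-4\right) \frac{1}{4} = -1$)
$\left(-23053 + W{\left(-198,73 \right)}\right) \left(-5093 - 26105\right) = \left(-23053 - 1\right) \left(-5093 - 26105\right) = \left(-23054\right) \left(-31198\right) = 719238692$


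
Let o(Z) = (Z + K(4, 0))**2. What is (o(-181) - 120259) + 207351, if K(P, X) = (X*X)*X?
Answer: 119853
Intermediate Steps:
K(P, X) = X**3 (K(P, X) = X**2*X = X**3)
o(Z) = Z**2 (o(Z) = (Z + 0**3)**2 = (Z + 0)**2 = Z**2)
(o(-181) - 120259) + 207351 = ((-181)**2 - 120259) + 207351 = (32761 - 120259) + 207351 = -87498 + 207351 = 119853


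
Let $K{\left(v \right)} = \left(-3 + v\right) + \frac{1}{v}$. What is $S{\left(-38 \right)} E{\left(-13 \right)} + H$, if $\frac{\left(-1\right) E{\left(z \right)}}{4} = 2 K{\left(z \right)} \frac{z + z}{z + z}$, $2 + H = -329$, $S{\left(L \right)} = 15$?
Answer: $\frac{20777}{13} \approx 1598.2$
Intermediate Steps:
$H = -331$ ($H = -2 - 329 = -331$)
$K{\left(v \right)} = -3 + v + \frac{1}{v}$
$E{\left(z \right)} = 24 - 8 z - \frac{8}{z}$ ($E{\left(z \right)} = - 4 \cdot 2 \left(-3 + z + \frac{1}{z}\right) \frac{z + z}{z + z} = - 4 \left(-6 + 2 z + \frac{2}{z}\right) \frac{2 z}{2 z} = - 4 \left(-6 + 2 z + \frac{2}{z}\right) 2 z \frac{1}{2 z} = - 4 \left(-6 + 2 z + \frac{2}{z}\right) 1 = - 4 \left(-6 + 2 z + \frac{2}{z}\right) = 24 - 8 z - \frac{8}{z}$)
$S{\left(-38 \right)} E{\left(-13 \right)} + H = 15 \left(24 - -104 - \frac{8}{-13}\right) - 331 = 15 \left(24 + 104 - - \frac{8}{13}\right) - 331 = 15 \left(24 + 104 + \frac{8}{13}\right) - 331 = 15 \cdot \frac{1672}{13} - 331 = \frac{25080}{13} - 331 = \frac{20777}{13}$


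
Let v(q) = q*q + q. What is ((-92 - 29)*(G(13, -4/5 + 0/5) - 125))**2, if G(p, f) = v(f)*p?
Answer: 147776429889/625 ≈ 2.3644e+8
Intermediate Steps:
v(q) = q + q**2 (v(q) = q**2 + q = q + q**2)
G(p, f) = f*p*(1 + f) (G(p, f) = (f*(1 + f))*p = f*p*(1 + f))
((-92 - 29)*(G(13, -4/5 + 0/5) - 125))**2 = ((-92 - 29)*((-4/5 + 0/5)*13*(1 + (-4/5 + 0/5)) - 125))**2 = (-121*((-4*1/5 + 0*(1/5))*13*(1 + (-4*1/5 + 0*(1/5))) - 125))**2 = (-121*((-4/5 + 0)*13*(1 + (-4/5 + 0)) - 125))**2 = (-121*(-4/5*13*(1 - 4/5) - 125))**2 = (-121*(-4/5*13*1/5 - 125))**2 = (-121*(-52/25 - 125))**2 = (-121*(-3177/25))**2 = (384417/25)**2 = 147776429889/625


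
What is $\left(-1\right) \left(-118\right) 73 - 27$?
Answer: $8587$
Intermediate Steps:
$\left(-1\right) \left(-118\right) 73 - 27 = 118 \cdot 73 - 27 = 8614 - 27 = 8587$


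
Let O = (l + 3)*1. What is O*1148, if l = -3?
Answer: 0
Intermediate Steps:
O = 0 (O = (-3 + 3)*1 = 0*1 = 0)
O*1148 = 0*1148 = 0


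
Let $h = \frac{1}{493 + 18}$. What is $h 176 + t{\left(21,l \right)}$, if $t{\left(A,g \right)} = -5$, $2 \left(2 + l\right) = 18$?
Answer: $- \frac{2379}{511} \approx -4.6556$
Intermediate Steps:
$l = 7$ ($l = -2 + \frac{1}{2} \cdot 18 = -2 + 9 = 7$)
$h = \frac{1}{511} \approx 0.0019569$
$h 176 + t{\left(21,l \right)} = \frac{1}{511} \cdot 176 - 5 = \frac{176}{511} - 5 = - \frac{2379}{511}$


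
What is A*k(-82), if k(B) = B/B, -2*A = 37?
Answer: -37/2 ≈ -18.500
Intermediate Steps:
A = -37/2 (A = -1/2*37 = -37/2 ≈ -18.500)
k(B) = 1
A*k(-82) = -37/2*1 = -37/2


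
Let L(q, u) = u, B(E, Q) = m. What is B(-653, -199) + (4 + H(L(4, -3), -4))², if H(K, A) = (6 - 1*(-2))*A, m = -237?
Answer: 547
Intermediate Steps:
B(E, Q) = -237
H(K, A) = 8*A (H(K, A) = (6 + 2)*A = 8*A)
B(-653, -199) + (4 + H(L(4, -3), -4))² = -237 + (4 + 8*(-4))² = -237 + (4 - 32)² = -237 + (-28)² = -237 + 784 = 547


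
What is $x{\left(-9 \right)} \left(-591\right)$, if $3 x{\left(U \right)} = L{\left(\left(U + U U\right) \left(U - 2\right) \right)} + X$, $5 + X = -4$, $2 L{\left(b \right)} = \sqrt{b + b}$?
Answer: $1773 - 1182 i \sqrt{11} \approx 1773.0 - 3920.3 i$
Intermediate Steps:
$L{\left(b \right)} = \frac{\sqrt{2} \sqrt{b}}{2}$ ($L{\left(b \right)} = \frac{\sqrt{b + b}}{2} = \frac{\sqrt{2 b}}{2} = \frac{\sqrt{2} \sqrt{b}}{2}$)
$X = -9$ ($X = -5 - 4 = -9$)
$x{\left(U \right)} = -3 + \frac{\sqrt{2} \sqrt{\left(-2 + U\right) \left(U + U^{2}\right)}}{6}$ ($x{\left(U \right)} = \frac{\frac{\sqrt{2} \sqrt{\left(U + U U\right) \left(U - 2\right)}}{2} - 9}{3} = \frac{\frac{\sqrt{2} \sqrt{\left(U + U^{2}\right) \left(-2 + U\right)}}{2} - 9}{3} = \frac{\frac{\sqrt{2} \sqrt{\left(-2 + U\right) \left(U + U^{2}\right)}}{2} - 9}{3} = \frac{-9 + \frac{\sqrt{2} \sqrt{\left(-2 + U\right) \left(U + U^{2}\right)}}{2}}{3} = -3 + \frac{\sqrt{2} \sqrt{\left(-2 + U\right) \left(U + U^{2}\right)}}{6}$)
$x{\left(-9 \right)} \left(-591\right) = \left(-3 + \frac{\sqrt{2} \sqrt{- 9 \left(-2 + \left(-9\right)^{2} - -9\right)}}{6}\right) \left(-591\right) = \left(-3 + \frac{\sqrt{2} \sqrt{- 9 \left(-2 + 81 + 9\right)}}{6}\right) \left(-591\right) = \left(-3 + \frac{\sqrt{2} \sqrt{\left(-9\right) 88}}{6}\right) \left(-591\right) = \left(-3 + \frac{\sqrt{2} \sqrt{-792}}{6}\right) \left(-591\right) = \left(-3 + \frac{\sqrt{2} \cdot 6 i \sqrt{22}}{6}\right) \left(-591\right) = \left(-3 + 2 i \sqrt{11}\right) \left(-591\right) = 1773 - 1182 i \sqrt{11}$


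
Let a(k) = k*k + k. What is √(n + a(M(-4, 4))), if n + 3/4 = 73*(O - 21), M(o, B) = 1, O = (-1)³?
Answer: 7*I*√131/2 ≈ 40.059*I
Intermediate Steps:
O = -1
n = -6427/4 (n = -¾ + 73*(-1 - 21) = -¾ + 73*(-22) = -¾ - 1606 = -6427/4 ≈ -1606.8)
a(k) = k + k² (a(k) = k² + k = k + k²)
√(n + a(M(-4, 4))) = √(-6427/4 + 1*(1 + 1)) = √(-6427/4 + 1*2) = √(-6427/4 + 2) = √(-6419/4) = 7*I*√131/2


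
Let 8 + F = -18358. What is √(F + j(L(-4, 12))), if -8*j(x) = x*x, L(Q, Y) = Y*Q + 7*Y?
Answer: 4*I*√1158 ≈ 136.12*I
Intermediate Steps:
F = -18366 (F = -8 - 18358 = -18366)
L(Q, Y) = 7*Y + Q*Y (L(Q, Y) = Q*Y + 7*Y = 7*Y + Q*Y)
j(x) = -x²/8 (j(x) = -x*x/8 = -x²/8)
√(F + j(L(-4, 12))) = √(-18366 - 144*(7 - 4)²/8) = √(-18366 - (12*3)²/8) = √(-18366 - ⅛*36²) = √(-18366 - ⅛*1296) = √(-18366 - 162) = √(-18528) = 4*I*√1158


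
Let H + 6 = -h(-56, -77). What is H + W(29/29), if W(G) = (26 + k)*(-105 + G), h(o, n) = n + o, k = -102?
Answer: 8031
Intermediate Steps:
W(G) = 7980 - 76*G (W(G) = (26 - 102)*(-105 + G) = -76*(-105 + G) = 7980 - 76*G)
H = 127 (H = -6 - (-77 - 56) = -6 - 1*(-133) = -6 + 133 = 127)
H + W(29/29) = 127 + (7980 - 2204/29) = 127 + (7980 - 76*1) = 127 + (7980 - 76) = 127 + 7904 = 8031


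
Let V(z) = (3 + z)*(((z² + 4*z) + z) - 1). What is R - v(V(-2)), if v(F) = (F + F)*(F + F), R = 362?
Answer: 166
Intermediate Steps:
V(z) = (3 + z)*(-1 + z² + 5*z) (V(z) = (3 + z)*((z² + 5*z) - 1) = (3 + z)*(-1 + z² + 5*z))
v(F) = 4*F² (v(F) = (2*F)*(2*F) = 4*F²)
R - v(V(-2)) = 362 - 4*(-3 + (-2)³ + 8*(-2)² + 14*(-2))² = 362 - 4*(-3 - 8 + 8*4 - 28)² = 362 - 4*(-3 - 8 + 32 - 28)² = 362 - 4*(-7)² = 362 - 4*49 = 362 - 1*196 = 362 - 196 = 166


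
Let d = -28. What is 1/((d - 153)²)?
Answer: 1/32761 ≈ 3.0524e-5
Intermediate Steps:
1/((d - 153)²) = 1/((-28 - 153)²) = 1/((-181)²) = 1/32761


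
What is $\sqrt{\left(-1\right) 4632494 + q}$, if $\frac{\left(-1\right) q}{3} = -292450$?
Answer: $2 i \sqrt{938786} \approx 1937.8 i$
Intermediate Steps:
$q = 877350$ ($q = \left(-3\right) \left(-292450\right) = 877350$)
$\sqrt{\left(-1\right) 4632494 + q} = \sqrt{\left(-1\right) 4632494 + 877350} = \sqrt{-4632494 + 877350} = \sqrt{-3755144} = 2 i \sqrt{938786}$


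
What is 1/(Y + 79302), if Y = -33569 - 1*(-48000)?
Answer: 1/93733 ≈ 1.0669e-5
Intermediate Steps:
Y = 14431 (Y = -33569 + 48000 = 14431)
1/(Y + 79302) = 1/(14431 + 79302) = 1/93733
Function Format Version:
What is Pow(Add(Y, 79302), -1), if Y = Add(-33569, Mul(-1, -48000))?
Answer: Rational(1, 93733) ≈ 1.0669e-5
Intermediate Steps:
Y = 14431 (Y = Add(-33569, 48000) = 14431)
Pow(Add(Y, 79302), -1) = Pow(Add(14431, 79302), -1) = Pow(93733, -1) = Rational(1, 93733)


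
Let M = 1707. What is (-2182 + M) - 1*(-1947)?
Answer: 1472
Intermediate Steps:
(-2182 + M) - 1*(-1947) = (-2182 + 1707) - 1*(-1947) = -475 + 1947 = 1472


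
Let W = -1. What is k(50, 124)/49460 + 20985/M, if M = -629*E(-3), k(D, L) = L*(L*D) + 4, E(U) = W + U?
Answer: 743057241/31110340 ≈ 23.885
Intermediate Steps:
E(U) = -1 + U
k(D, L) = 4 + D*L² (k(D, L) = L*(D*L) + 4 = D*L² + 4 = 4 + D*L²)
M = 2516 (M = -629*(-1 - 3) = -629*(-4) = 2516)
k(50, 124)/49460 + 20985/M = (4 + 50*124²)/49460 + 20985/2516 = (4 + 50*15376)*(1/49460) + 20985*(1/2516) = (4 + 768800)*(1/49460) + 20985/2516 = 768804*(1/49460) + 20985/2516 = 192201/12365 + 20985/2516 = 743057241/31110340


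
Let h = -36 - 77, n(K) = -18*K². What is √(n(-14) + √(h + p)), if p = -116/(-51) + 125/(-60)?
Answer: √(-4078368 + 34*I*√130407)/34 ≈ 0.089408 + 59.397*I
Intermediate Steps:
h = -113
p = 13/68 (p = -116*(-1/51) + 125*(-1/60) = 116/51 - 25/12 = 13/68 ≈ 0.19118)
√(n(-14) + √(h + p)) = √(-18*(-14)² + √(-113 + 13/68)) = √(-18*196 + √(-7671/68)) = √(-3528 + I*√130407/34)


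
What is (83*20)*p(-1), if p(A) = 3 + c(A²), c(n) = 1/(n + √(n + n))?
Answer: 3320 + 1660*√2 ≈ 5667.6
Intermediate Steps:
c(n) = 1/(n + √2*√n) (c(n) = 1/(n + √(2*n)) = 1/(n + √2*√n))
p(A) = 3 + 1/(A² + √2*√(A²))
(83*20)*p(-1) = (83*20)*(3 + 1/((-1)² + √2*√((-1)²))) = 1660*(3 + 1/(1 + √2*√1)) = 1660*(3 + 1/(1 + √2*1)) = 1660*(3 + 1/(1 + √2)) = 4980 + 1660/(1 + √2)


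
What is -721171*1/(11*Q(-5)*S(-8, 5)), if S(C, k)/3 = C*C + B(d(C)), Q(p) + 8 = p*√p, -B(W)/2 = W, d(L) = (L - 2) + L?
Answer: 131122/14175 - 65561*I*√5/11340 ≈ 9.2502 - 12.928*I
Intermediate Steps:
d(L) = -2 + 2*L (d(L) = (-2 + L) + L = -2 + 2*L)
B(W) = -2*W
Q(p) = -8 + p^(3/2) (Q(p) = -8 + p*√p = -8 + p^(3/2))
S(C, k) = 12 - 12*C + 3*C² (S(C, k) = 3*(C*C - 2*(-2 + 2*C)) = 3*(C² + (4 - 4*C)) = 3*(4 + C² - 4*C) = 12 - 12*C + 3*C²)
-721171*1/(11*Q(-5)*S(-8, 5)) = -721171*1/(11*(-8 + (-5)^(3/2))*(12 - 12*(-8) + 3*(-8)²)) = -721171*1/(11*(-8 - 5*I*√5)*(12 + 96 + 3*64)) = -721171*1/(11*(-8 - 5*I*√5)*(12 + 96 + 192)) = -721171*1/(3300*(-8 - 5*I*√5)) = -721171/(-26400 - 16500*I*√5)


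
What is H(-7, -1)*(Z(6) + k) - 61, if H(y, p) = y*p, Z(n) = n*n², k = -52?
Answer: 1087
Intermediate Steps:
Z(n) = n³
H(y, p) = p*y
H(-7, -1)*(Z(6) + k) - 61 = (-1*(-7))*(6³ - 52) - 61 = 7*(216 - 52) - 61 = 7*164 - 61 = 1148 - 61 = 1087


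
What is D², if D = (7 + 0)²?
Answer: 2401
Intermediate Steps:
D = 49 (D = 7² = 49)
D² = 49² = 2401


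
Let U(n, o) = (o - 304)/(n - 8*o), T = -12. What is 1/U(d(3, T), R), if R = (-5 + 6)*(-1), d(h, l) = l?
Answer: 4/305 ≈ 0.013115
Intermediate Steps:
R = -1 (R = 1*(-1) = -1)
U(n, o) = (-304 + o)/(n - 8*o)
1/U(d(3, T), R) = 1/((-304 - 1)/(-12 - 8*(-1))) = 1/(-305/(-12 + 8)) = 1/(-305/(-4)) = 1/(-¼*(-305)) = 1/(305/4) = 4/305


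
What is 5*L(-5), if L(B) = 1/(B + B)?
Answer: -½ ≈ -0.50000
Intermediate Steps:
L(B) = 1/(2*B)
5*L(-5) = 5*((½)/(-5)) = 5*((½)*(-⅕)) = 5*(-⅒) = -½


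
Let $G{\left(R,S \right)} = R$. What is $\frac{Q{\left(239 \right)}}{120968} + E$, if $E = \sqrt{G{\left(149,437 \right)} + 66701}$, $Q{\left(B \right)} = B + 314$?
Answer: $\frac{553}{120968} + 5 \sqrt{2674} \approx 258.56$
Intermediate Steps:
$Q{\left(B \right)} = 314 + B$
$E = 5 \sqrt{2674}$ ($E = \sqrt{149 + 66701} = \sqrt{66850} = 5 \sqrt{2674} \approx 258.55$)
$\frac{Q{\left(239 \right)}}{120968} + E = \frac{314 + 239}{120968} + 5 \sqrt{2674} = 553 \cdot \frac{1}{120968} + 5 \sqrt{2674} = \frac{553}{120968} + 5 \sqrt{2674}$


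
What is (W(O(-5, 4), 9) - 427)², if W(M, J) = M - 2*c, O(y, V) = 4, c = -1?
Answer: 177241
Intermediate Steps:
W(M, J) = 2 + M (W(M, J) = M - 2*(-1) = M + 2 = 2 + M)
(W(O(-5, 4), 9) - 427)² = ((2 + 4) - 427)² = (6 - 427)² = (-421)² = 177241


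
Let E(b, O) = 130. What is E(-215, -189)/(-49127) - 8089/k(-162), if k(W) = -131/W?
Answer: -4952070932/495049 ≈ -10003.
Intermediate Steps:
E(-215, -189)/(-49127) - 8089/k(-162) = 130/(-49127) - 8089/((-131/(-162))) = 130*(-1/49127) - 8089/((-131*(-1/162))) = -10/3779 - 8089/131/162 = -10/3779 - 8089*162/131 = -10/3779 - 1310418/131 = -4952070932/495049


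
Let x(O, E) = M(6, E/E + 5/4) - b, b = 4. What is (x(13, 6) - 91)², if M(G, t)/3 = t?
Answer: 124609/16 ≈ 7788.1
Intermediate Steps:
M(G, t) = 3*t
x(O, E) = 11/4 (x(O, E) = 3*(E/E + 5/4) - 1*4 = 3*(1 + 5*(¼)) - 4 = 3*(1 + 5/4) - 4 = 3*(9/4) - 4 = 27/4 - 4 = 11/4)
(x(13, 6) - 91)² = (11/4 - 91)² = (-353/4)² = 124609/16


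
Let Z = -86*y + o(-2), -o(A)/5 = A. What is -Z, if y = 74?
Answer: 6354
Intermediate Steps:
o(A) = -5*A
Z = -6354 (Z = -86*74 - 5*(-2) = -6364 + 10 = -6354)
-Z = -1*(-6354) = 6354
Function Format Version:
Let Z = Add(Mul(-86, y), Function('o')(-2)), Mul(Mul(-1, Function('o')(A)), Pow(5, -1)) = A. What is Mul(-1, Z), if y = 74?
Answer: 6354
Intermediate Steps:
Function('o')(A) = Mul(-5, A)
Z = -6354 (Z = Add(Mul(-86, 74), Mul(-5, -2)) = Add(-6364, 10) = -6354)
Mul(-1, Z) = Mul(-1, -6354) = 6354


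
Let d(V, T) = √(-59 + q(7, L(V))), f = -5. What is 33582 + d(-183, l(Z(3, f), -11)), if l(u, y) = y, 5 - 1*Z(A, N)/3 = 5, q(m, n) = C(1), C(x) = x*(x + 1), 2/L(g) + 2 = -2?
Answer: 33582 + I*√57 ≈ 33582.0 + 7.5498*I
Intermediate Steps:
L(g) = -½ (L(g) = 2/(-2 - 2) = 2/(-4) = 2*(-¼) = -½)
C(x) = x*(1 + x)
q(m, n) = 2 (q(m, n) = 1*(1 + 1) = 1*2 = 2)
Z(A, N) = 0 (Z(A, N) = 15 - 3*5 = 15 - 15 = 0)
d(V, T) = I*√57 (d(V, T) = √(-59 + 2) = √(-57) = I*√57)
33582 + d(-183, l(Z(3, f), -11)) = 33582 + I*√57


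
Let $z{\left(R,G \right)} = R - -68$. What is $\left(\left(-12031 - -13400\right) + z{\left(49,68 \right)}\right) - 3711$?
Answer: $-2225$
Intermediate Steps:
$z{\left(R,G \right)} = 68 + R$ ($z{\left(R,G \right)} = R + 68 = 68 + R$)
$\left(\left(-12031 - -13400\right) + z{\left(49,68 \right)}\right) - 3711 = \left(\left(-12031 - -13400\right) + \left(68 + 49\right)\right) - 3711 = \left(\left(-12031 + 13400\right) + 117\right) - 3711 = \left(1369 + 117\right) - 3711 = 1486 - 3711 = -2225$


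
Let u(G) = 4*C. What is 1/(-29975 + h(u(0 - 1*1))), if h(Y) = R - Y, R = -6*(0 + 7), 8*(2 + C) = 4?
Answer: -1/30011 ≈ -3.3321e-5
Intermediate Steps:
C = -3/2 (C = -2 + (⅛)*4 = -2 + ½ = -3/2 ≈ -1.5000)
R = -42 (R = -6*7 = -42)
u(G) = -6 (u(G) = 4*(-3/2) = -6)
h(Y) = -42 - Y
1/(-29975 + h(u(0 - 1*1))) = 1/(-29975 + (-42 - 1*(-6))) = 1/(-29975 + (-42 + 6)) = 1/(-29975 - 36) = 1/(-30011) = -1/30011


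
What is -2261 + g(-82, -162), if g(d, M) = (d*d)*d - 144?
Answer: -553773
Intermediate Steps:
g(d, M) = -144 + d³ (g(d, M) = d²*d - 144 = d³ - 144 = -144 + d³)
-2261 + g(-82, -162) = -2261 + (-144 + (-82)³) = -2261 + (-144 - 551368) = -2261 - 551512 = -553773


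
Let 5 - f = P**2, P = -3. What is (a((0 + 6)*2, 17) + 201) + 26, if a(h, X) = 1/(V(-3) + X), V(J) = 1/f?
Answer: 15213/67 ≈ 227.06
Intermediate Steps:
f = -4 (f = 5 - 1*(-3)**2 = 5 - 1*9 = 5 - 9 = -4)
V(J) = -1/4 (V(J) = 1/(-4) = -1/4)
a(h, X) = 1/(-1/4 + X)
(a((0 + 6)*2, 17) + 201) + 26 = (4/(-1 + 4*17) + 201) + 26 = (4/(-1 + 68) + 201) + 26 = (4/67 + 201) + 26 = 13471/67 + 26 = 15213/67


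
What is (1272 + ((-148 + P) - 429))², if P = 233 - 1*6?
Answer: 850084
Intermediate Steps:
P = 227 (P = 233 - 6 = 227)
(1272 + ((-148 + P) - 429))² = (1272 + ((-148 + 227) - 429))² = (1272 + (79 - 429))² = (1272 - 350)² = 922² = 850084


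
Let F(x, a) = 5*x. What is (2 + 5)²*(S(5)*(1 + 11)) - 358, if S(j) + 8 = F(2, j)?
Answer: 818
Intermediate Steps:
S(j) = 2 (S(j) = -8 + 5*2 = -8 + 10 = 2)
(2 + 5)²*(S(5)*(1 + 11)) - 358 = (2 + 5)²*(2*(1 + 11)) - 358 = 7²*(2*12) - 358 = 49*24 - 358 = 1176 - 358 = 818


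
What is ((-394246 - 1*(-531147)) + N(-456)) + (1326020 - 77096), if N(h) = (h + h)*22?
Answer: 1365761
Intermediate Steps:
N(h) = 44*h (N(h) = (2*h)*22 = 44*h)
((-394246 - 1*(-531147)) + N(-456)) + (1326020 - 77096) = ((-394246 - 1*(-531147)) + 44*(-456)) + (1326020 - 77096) = ((-394246 + 531147) - 20064) + 1248924 = (136901 - 20064) + 1248924 = 116837 + 1248924 = 1365761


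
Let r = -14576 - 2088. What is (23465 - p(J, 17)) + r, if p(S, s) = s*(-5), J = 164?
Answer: 6886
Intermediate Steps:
r = -16664
p(S, s) = -5*s
(23465 - p(J, 17)) + r = (23465 - (-5)*17) - 16664 = (23465 - 1*(-85)) - 16664 = (23465 + 85) - 16664 = 23550 - 16664 = 6886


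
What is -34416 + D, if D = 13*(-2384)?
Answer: -65408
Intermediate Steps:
D = -30992
-34416 + D = -34416 - 30992 = -65408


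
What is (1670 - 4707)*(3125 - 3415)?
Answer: 880730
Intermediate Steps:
(1670 - 4707)*(3125 - 3415) = -3037*(-290) = 880730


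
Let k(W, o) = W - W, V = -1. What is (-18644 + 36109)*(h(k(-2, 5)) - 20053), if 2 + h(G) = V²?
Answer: -350243110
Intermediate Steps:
k(W, o) = 0
h(G) = -1 (h(G) = -2 + (-1)² = -2 + 1 = -1)
(-18644 + 36109)*(h(k(-2, 5)) - 20053) = (-18644 + 36109)*(-1 - 20053) = 17465*(-20054) = -350243110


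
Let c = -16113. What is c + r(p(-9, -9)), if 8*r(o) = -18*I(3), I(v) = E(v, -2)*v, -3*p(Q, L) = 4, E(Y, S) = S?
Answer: -32199/2 ≈ -16100.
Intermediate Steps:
p(Q, L) = -4/3 (p(Q, L) = -1/3*4 = -4/3)
I(v) = -2*v
r(o) = 27/2 (r(o) = (-(-36)*3)/8 = (-18*(-6))/8 = (1/8)*108 = 27/2)
c + r(p(-9, -9)) = -16113 + 27/2 = -32199/2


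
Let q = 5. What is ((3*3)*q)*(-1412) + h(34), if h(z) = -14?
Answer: -63554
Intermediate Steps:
((3*3)*q)*(-1412) + h(34) = ((3*3)*5)*(-1412) - 14 = (9*5)*(-1412) - 14 = 45*(-1412) - 14 = -63540 - 14 = -63554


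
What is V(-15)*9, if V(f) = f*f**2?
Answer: -30375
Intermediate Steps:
V(f) = f**3
V(-15)*9 = (-15)**3*9 = -3375*9 = -30375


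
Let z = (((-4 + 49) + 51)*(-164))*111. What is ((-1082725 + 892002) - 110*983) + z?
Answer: -2046437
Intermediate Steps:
z = -1747584 (z = ((45 + 51)*(-164))*111 = (96*(-164))*111 = -15744*111 = -1747584)
((-1082725 + 892002) - 110*983) + z = ((-1082725 + 892002) - 110*983) - 1747584 = (-190723 - 108130) - 1747584 = -298853 - 1747584 = -2046437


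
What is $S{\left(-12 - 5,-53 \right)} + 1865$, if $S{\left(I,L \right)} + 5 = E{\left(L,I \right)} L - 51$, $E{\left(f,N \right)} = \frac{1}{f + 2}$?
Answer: $\frac{92312}{51} \approx 1810.0$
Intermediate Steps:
$E{\left(f,N \right)} = \frac{1}{2 + f}$
$S{\left(I,L \right)} = -56 + \frac{L}{2 + L}$ ($S{\left(I,L \right)} = -5 + \left(\frac{L}{2 + L} - 51\right) = -5 + \left(-51 + \frac{L}{2 + L}\right) = -56 + \frac{L}{2 + L}$)
$S{\left(-12 - 5,-53 \right)} + 1865 = \frac{-112 - -2915}{2 - 53} + 1865 = \frac{-112 + 2915}{-51} + 1865 = \left(- \frac{1}{51}\right) 2803 + 1865 = - \frac{2803}{51} + 1865 = \frac{92312}{51}$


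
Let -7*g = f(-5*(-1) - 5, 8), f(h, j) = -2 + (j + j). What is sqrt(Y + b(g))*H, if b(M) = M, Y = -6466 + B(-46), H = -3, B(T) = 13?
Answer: -3*I*sqrt(6455) ≈ -241.03*I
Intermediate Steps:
f(h, j) = -2 + 2*j
Y = -6453 (Y = -6466 + 13 = -6453)
g = -2 (g = -(-2 + 2*8)/7 = -(-2 + 16)/7 = -1/7*14 = -2)
sqrt(Y + b(g))*H = sqrt(-6453 - 2)*(-3) = sqrt(-6455)*(-3) = (I*sqrt(6455))*(-3) = -3*I*sqrt(6455)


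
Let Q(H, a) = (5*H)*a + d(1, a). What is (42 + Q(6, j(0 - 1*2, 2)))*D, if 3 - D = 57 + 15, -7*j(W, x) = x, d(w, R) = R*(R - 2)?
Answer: -115230/49 ≈ -2351.6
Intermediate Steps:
d(w, R) = R*(-2 + R)
j(W, x) = -x/7
Q(H, a) = a*(-2 + a) + 5*H*a (Q(H, a) = (5*H)*a + a*(-2 + a) = 5*H*a + a*(-2 + a) = a*(-2 + a) + 5*H*a)
D = -69 (D = 3 - (57 + 15) = 3 - 1*72 = 3 - 72 = -69)
(42 + Q(6, j(0 - 1*2, 2)))*D = (42 + (-⅐*2)*(-2 - ⅐*2 + 5*6))*(-69) = (42 - 2*(-2 - 2/7 + 30)/7)*(-69) = (42 - 2/7*194/7)*(-69) = (42 - 388/49)*(-69) = (1670/49)*(-69) = -115230/49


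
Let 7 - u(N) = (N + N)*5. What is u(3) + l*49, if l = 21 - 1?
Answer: 957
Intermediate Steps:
u(N) = 7 - 10*N (u(N) = 7 - (N + N)*5 = 7 - 2*N*5 = 7 - 10*N)
l = 20
u(3) + l*49 = (7 - 10*3) + 20*49 = (7 - 30) + 980 = -23 + 980 = 957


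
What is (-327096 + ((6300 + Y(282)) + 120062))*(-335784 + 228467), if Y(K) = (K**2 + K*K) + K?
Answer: 4443353068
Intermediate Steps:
Y(K) = K + 2*K**2 (Y(K) = (K**2 + K**2) + K = 2*K**2 + K = K + 2*K**2)
(-327096 + ((6300 + Y(282)) + 120062))*(-335784 + 228467) = (-327096 + ((6300 + 282*(1 + 2*282)) + 120062))*(-335784 + 228467) = (-327096 + ((6300 + 282*(1 + 564)) + 120062))*(-107317) = (-327096 + ((6300 + 282*565) + 120062))*(-107317) = (-327096 + ((6300 + 159330) + 120062))*(-107317) = (-327096 + (165630 + 120062))*(-107317) = (-327096 + 285692)*(-107317) = -41404*(-107317) = 4443353068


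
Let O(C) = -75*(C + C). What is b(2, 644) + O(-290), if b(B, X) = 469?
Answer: 43969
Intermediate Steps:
O(C) = -150*C
b(2, 644) + O(-290) = 469 - 150*(-290) = 469 + 43500 = 43969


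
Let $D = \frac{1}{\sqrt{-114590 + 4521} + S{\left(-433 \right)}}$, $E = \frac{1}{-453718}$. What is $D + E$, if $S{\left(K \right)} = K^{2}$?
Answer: $\frac{12478724728}{3987300461484105} - \frac{i \sqrt{110069}}{35152235190} \approx 3.1296 \cdot 10^{-6} - 9.438 \cdot 10^{-9} i$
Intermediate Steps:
$E = - \frac{1}{453718} \approx -2.204 \cdot 10^{-6}$
$D = \frac{1}{187489 + i \sqrt{110069}}$ ($D = \frac{1}{\sqrt{-114590 + 4521} + \left(-433\right)^{2}} = \frac{1}{\sqrt{-110069} + 187489} = \frac{1}{i \sqrt{110069} + 187489} = \frac{1}{187489 + i \sqrt{110069}} \approx 5.3336 \cdot 10^{-6} - 9.438 \cdot 10^{-9} i$)
$D + E = \left(\frac{187489}{35152235190} - \frac{i \sqrt{110069}}{35152235190}\right) - \frac{1}{453718} = \frac{12478724728}{3987300461484105} - \frac{i \sqrt{110069}}{35152235190}$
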